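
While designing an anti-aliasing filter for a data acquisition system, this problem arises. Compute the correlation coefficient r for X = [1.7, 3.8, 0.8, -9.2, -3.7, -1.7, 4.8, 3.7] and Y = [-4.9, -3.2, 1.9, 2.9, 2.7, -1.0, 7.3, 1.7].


Pearson correlation coefficient (population):
r = cov(X,Y) / (std(X) * std(Y))
Mean X = 0.025, Mean Y = 0.925
Cov(X,Y) = -1.599375
Std(X) = 4.414677, Std(Y) = 3.603731
r = -0.1005

-0.1005


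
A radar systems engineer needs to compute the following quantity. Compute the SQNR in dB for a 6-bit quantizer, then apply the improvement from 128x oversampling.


Step 1 — baseline SQNR at Nyquist:
SQNR_base = 6.02*N + 1.76
          = 6.02*6 + 1.76
          = 37.88 dB

Step 2 — oversampling processing gain:
G = 10*log10(OSR) = 10*log10(128) = 21.07 dB

Step 3 — total:
SQNR_total = 37.88 + 21.07 = 58.95 dB

Base SQNR = 37.88 dB; oversampled SQNR = 58.95 dB


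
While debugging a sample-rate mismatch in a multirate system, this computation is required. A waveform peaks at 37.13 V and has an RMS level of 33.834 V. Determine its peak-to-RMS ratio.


Crest factor is the ratio of peak to RMS:
CF = V_peak / V_rms
   = 37.13 / 33.834
   = 1.0974

1.0974


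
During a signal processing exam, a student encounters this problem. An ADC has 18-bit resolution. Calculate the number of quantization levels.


Number of quantization levels = 2^N
= 2^18
= 262144

262144


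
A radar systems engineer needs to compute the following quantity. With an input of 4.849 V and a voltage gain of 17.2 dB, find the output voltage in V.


Output voltage from dB gain:
V_out = V_in * 10^(gain_dB / 20)
      = 4.849 * 10^(17.2 / 20)
      = 4.849 * 7.24436
      = 35.1279 V

35.1279 V


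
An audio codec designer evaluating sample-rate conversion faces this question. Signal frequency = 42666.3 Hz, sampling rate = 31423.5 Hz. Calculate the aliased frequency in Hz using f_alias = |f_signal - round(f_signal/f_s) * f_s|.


Compute the nearest integer multiple of fs to the signal:
n = round(42666.3 / 31423.5) = 1
f_alias = |42666.3 - 1 * 31423.5|
        = |42666.3 - 31423.5|
        = 11242.8 Hz

11242.8


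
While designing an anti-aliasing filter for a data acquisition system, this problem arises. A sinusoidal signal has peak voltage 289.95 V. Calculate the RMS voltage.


RMS voltage for a sinusoidal waveform:
V_rms = V_peak / sqrt(2)
      = 289.95 / 1.414214
      = 205.026 V

205.026 V


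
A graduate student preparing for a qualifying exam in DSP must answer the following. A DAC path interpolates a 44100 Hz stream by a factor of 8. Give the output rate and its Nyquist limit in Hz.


Step 1 — output sample rate after interpolation by L:
fs_out = L * fs_in = 8 * 44100 = 352800 Hz

Step 2 — Nyquist frequency of the output stream:
f_Nyq = fs_out / 2 = 352800 / 2 = 176400.0 Hz

fs_out = 352800 Hz; f_Nyquist = 176400.0 Hz


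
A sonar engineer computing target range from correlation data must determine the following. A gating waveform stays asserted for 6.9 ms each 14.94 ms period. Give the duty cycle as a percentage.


Duty cycle as a percentage:
DC = (t_on / T) * 100
   = (6.9 / 14.94) * 100
   = 0.461847 * 100
   = 46.18 %

46.18 %


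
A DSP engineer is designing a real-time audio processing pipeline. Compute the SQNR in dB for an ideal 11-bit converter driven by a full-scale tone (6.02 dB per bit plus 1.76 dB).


Theoretical SNR for a full-scale sinusoid:
SNR = 6.02 * N + 1.76
    = 6.02 * 11 + 1.76
    = 66.22 + 1.76
    = 67.98 dB

67.98 dB


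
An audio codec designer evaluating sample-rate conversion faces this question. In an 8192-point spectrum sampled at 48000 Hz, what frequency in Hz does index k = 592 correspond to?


Frequency of DFT bin k:
f_k = k * fs / N
    = 592 * 48000 / 8192
    = 28416000 / 8192
    = 3468.75 Hz

3468.75 Hz


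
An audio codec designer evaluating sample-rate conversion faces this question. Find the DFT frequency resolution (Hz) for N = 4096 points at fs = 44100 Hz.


DFT frequency resolution:
df = fs / N
   = 44100 / 4096
   = 10.7666 Hz

10.7666 Hz


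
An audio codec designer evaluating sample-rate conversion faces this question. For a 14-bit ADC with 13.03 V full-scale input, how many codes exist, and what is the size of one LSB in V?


Step 1 — number of quantization levels:
L = 2^N = 2^14 = 16384

Step 2 — LSB step size:
delta = Vfs / L
      = 13.03 / 16384
      = 0.00079529 V

Levels = 16384; step size = 0.00079529 V


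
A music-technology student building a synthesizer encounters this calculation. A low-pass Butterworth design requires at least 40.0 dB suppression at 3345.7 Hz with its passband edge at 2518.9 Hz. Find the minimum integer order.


Butterworth filter order formula:
n = log10(10^(A/10) - 1) / (2 * log10(f_stop/f_pass))
10^(40.0/10) - 1 = 9999.0
f_stop/f_pass = 3345.7 / 2518.9 = 1.3282
n = 16.2236 -> ceil = 17

17


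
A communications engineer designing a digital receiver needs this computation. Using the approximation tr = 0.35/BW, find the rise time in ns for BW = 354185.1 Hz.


Rise time from bandwidth relationship:
tr = 0.35 / BW
   = 0.35 / 354185.1
   = 9.881838621e-07 s
   = 988.1839 ns

988.1839 ns


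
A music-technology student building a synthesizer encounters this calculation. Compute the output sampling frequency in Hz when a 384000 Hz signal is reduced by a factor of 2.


Decimation reduces the sample rate:
fs_out = fs_in / M
       = 384000 / 2
       = 192000.0 Hz

192000.0 Hz


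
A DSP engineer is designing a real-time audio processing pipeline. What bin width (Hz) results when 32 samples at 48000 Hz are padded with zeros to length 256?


Frequency resolution after zero-padding:
N_padded = 32 * 8 = 256
df = fs / N_padded
   = 48000 / 256
   = 187.5 Hz

187.5 Hz


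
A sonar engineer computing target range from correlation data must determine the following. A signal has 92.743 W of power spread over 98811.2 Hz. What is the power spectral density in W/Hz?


Power spectral density:
PSD = P / BW
    = 92.743 / 98811.2
    = 0.00093859 W/Hz

0.00093859 W/Hz


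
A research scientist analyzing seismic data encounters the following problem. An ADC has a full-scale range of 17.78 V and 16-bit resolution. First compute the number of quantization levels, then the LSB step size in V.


Step 1 — number of quantization levels:
L = 2^N = 2^16 = 65536

Step 2 — LSB step size:
delta = Vfs / L
      = 17.78 / 65536
      = 0.0002713 V

Levels = 65536; step size = 0.0002713 V


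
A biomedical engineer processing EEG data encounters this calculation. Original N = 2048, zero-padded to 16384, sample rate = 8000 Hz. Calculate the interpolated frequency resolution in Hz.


Frequency resolution after zero-padding:
N_padded = 2048 * 8 = 16384
df = fs / N_padded
   = 8000 / 16384
   = 0.4883 Hz

0.4883 Hz


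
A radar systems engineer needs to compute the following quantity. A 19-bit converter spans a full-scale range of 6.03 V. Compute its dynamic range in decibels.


Dynamic range from full-scale to LSB:
V_min = V_max / 2^bits = 6.03 / 2^19
DR = 20 * log10(V_max / V_min)
   = 20 * log10(2^19)
   = 20 * 19 * log10(2)
   = 114.39 dB

114.39 dB


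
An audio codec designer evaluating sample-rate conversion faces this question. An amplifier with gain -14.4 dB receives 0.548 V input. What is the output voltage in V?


Output voltage from dB gain:
V_out = V_in * 10^(gain_dB / 20)
      = 0.548 * 10^(-14.4 / 20)
      = 0.548 * 0.190546
      = 0.1044 V

0.1044 V


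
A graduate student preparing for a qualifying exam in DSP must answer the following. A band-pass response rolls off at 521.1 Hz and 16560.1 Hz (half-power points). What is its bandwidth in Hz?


Bandwidth is the difference of -3dB frequencies:
BW = f_high - f_low
   = 16560.1 - 521.1
   = 16039.0 Hz

16039.0 Hz


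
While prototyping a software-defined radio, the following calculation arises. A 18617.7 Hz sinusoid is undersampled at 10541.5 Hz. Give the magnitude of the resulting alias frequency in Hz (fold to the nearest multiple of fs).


Compute the nearest integer multiple of fs to the signal:
n = round(18617.7 / 10541.5) = 2
f_alias = |18617.7 - 2 * 10541.5|
        = |18617.7 - 21083.0|
        = 2465.3 Hz

2465.3


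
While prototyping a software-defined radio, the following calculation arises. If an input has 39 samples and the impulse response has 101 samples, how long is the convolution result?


Linear convolution output length:
L = N + M - 1
  = 39 + 101 - 1
  = 139 samples

139


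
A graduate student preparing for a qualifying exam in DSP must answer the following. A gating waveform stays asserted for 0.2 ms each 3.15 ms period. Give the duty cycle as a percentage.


Duty cycle as a percentage:
DC = (t_on / T) * 100
   = (0.2 / 3.15) * 100
   = 0.063492 * 100
   = 6.35 %

6.35 %


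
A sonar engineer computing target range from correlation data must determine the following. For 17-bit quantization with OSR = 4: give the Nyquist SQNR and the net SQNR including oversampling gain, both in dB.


Step 1 — baseline SQNR at Nyquist:
SQNR_base = 6.02*N + 1.76
          = 6.02*17 + 1.76
          = 104.1 dB

Step 2 — oversampling processing gain:
G = 10*log10(OSR) = 10*log10(4) = 6.02 dB

Step 3 — total:
SQNR_total = 104.1 + 6.02 = 110.12 dB

Base SQNR = 104.1 dB; oversampled SQNR = 110.12 dB


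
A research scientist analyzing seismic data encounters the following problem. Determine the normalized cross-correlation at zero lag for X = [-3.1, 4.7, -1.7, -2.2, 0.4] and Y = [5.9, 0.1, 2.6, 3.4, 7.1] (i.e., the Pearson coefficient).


Pearson correlation coefficient (population):
r = cov(X,Y) / (std(X) * std(Y))
Mean X = -0.38, Mean Y = 3.82
Cov(X,Y) = -3.9244
Std(X) = 2.788118, Std(Y) = 2.473378
r = -0.5691

-0.5691


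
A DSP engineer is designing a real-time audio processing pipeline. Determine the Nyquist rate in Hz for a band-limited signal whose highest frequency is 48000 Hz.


The Nyquist rate is twice the maximum frequency component.
fs_min = 2 * fmax
      = 2 * 48000
      = 96000 Hz

96000


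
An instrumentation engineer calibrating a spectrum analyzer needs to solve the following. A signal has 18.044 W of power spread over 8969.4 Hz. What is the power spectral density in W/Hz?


Power spectral density:
PSD = P / BW
    = 18.044 / 8969.4
    = 0.00201173 W/Hz

0.00201173 W/Hz


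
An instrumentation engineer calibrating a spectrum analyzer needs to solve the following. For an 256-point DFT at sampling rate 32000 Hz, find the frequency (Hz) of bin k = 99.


Frequency of DFT bin k:
f_k = k * fs / N
    = 99 * 32000 / 256
    = 3168000 / 256
    = 12375.0 Hz

12375.0 Hz


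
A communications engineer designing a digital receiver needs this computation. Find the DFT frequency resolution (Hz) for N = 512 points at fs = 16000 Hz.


DFT frequency resolution:
df = fs / N
   = 16000 / 512
   = 31.25 Hz

31.25 Hz


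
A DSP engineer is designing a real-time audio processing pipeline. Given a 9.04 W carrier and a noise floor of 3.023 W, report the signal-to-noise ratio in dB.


SNR in decibels:
SNR = 10 * log10(Ps / Pn)
    = 10 * log10(9.04 / 3.023)
    = 10 * log10(2.9904)
    = 10 * 0.4757
    = 4.76 dB

4.76 dB


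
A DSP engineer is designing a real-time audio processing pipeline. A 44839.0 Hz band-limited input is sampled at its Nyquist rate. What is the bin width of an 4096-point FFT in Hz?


Step 1 — Nyquist sampling rate:
fs = 2 * fmax = 2 * 44839.0 = 89678.0 Hz

Step 2 — DFT bin spacing:
df = fs / N = 89678.0 / 4096 = 21.894 Hz

21.894 Hz


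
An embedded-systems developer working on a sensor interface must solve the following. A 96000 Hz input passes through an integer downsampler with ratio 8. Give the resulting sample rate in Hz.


Decimation reduces the sample rate:
fs_out = fs_in / M
       = 96000 / 8
       = 12000.0 Hz

12000.0 Hz


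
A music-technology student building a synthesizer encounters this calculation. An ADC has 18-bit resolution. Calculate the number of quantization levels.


Number of quantization levels = 2^N
= 2^18
= 262144

262144


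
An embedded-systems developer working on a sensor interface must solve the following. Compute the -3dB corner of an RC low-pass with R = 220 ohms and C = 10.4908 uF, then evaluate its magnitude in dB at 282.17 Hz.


Step 1 — cutoff frequency:
fc = 1 / (2*pi*R*C)
C = 10.4908 uF = 1.04908e-05 F
fc = 1 / (2*pi*220*1.04908e-05)
   = 68.9587 Hz

Step 2 — magnitude at f = 282.17 Hz:
|H(f)| = 1 / sqrt(1 + (f/fc)^2)
f/fc = 282.17 / 68.9587 = 4.091869
|H| = 1 / sqrt(1 + 16.743392) = 0.2374005
|H|_dB = 20*log10(0.2374005) = -12.49 dB

fc = 68.9587 Hz; |H(282.17 Hz)| = -12.49 dB


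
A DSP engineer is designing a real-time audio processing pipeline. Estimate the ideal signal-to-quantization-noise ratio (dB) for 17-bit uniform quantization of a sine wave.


Theoretical SNR for a full-scale sinusoid:
SNR = 6.02 * N + 1.76
    = 6.02 * 17 + 1.76
    = 102.34 + 1.76
    = 104.1 dB

104.1 dB


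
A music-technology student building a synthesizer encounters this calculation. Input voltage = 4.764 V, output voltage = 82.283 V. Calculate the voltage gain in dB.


Voltage gain in dB:
G = 20 * log10(Vout / Vin)
  = 20 * log10(82.283 / 4.764)
  = 20 * log10(17.27183)
  = 20 * 1.237338
  = 24.75 dB

24.75 dB


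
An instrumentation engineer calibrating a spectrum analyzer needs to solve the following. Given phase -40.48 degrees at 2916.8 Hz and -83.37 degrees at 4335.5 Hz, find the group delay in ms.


Group delay from phase difference:
tau = -d(phi)/d(omega)
d(phi) = -42.89 deg = -0.748572 rad
d(omega) = 2*pi*(4335.5 - 2916.8) = 8913.955 rad/s
tau = -(-0.748572) / 8913.955
    = 0.084 ms

0.084 ms


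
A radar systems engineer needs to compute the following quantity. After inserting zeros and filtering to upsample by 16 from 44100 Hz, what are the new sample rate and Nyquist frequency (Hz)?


Step 1 — output sample rate after interpolation by L:
fs_out = L * fs_in = 16 * 44100 = 705600 Hz

Step 2 — Nyquist frequency of the output stream:
f_Nyq = fs_out / 2 = 705600 / 2 = 352800.0 Hz

fs_out = 705600 Hz; f_Nyquist = 352800.0 Hz


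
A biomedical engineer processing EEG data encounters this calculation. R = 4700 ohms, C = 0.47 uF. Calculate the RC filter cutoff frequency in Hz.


Cutoff frequency of a first-order RC filter:
fc = 1 / (2 * pi * R * C)
C = 0.47 uF = 4.7e-07 F
fc = 1 / (2 * pi * 4700 * 4.7e-07)
   = 1 / 0.01387955634356
   = 72.048412 Hz

72.048412 Hz


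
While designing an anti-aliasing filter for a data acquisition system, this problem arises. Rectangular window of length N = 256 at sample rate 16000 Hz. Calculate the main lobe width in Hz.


Main lobe width for a rectangular window:
Width = 2 * fs / N
      = 2 * 16000 / 256
      = 32000 / 256
      = 125.0 Hz

125.0 Hz


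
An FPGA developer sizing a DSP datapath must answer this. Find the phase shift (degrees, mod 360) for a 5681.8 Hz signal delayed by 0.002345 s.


Phase shift from frequency and time delay:
phi = 360 * f * t_delay
    = 360 * 5681.8 * 0.002345
    = 4796.58 degrees
    mod 360 = 116.58 degrees

116.58 degrees


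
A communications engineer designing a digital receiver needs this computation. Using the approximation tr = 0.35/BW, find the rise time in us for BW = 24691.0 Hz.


Rise time from bandwidth relationship:
tr = 0.35 / BW
   = 0.35 / 24691.0
   = 1.417520554e-05 s
   = 14.1752 us

14.1752 us


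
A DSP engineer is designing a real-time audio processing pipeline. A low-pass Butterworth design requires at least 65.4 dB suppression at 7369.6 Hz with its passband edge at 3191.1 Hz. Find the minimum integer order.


Butterworth filter order formula:
n = log10(10^(A/10) - 1) / (2 * log10(f_stop/f_pass))
10^(65.4/10) - 1 = 3467367.5045
f_stop/f_pass = 7369.6 / 3191.1 = 2.3094
n = 8.9958 -> ceil = 9

9


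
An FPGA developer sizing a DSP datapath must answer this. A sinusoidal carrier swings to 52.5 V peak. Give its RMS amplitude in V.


RMS voltage for a sinusoidal waveform:
V_rms = V_peak / sqrt(2)
      = 52.5 / 1.414214
      = 37.123 V

37.123 V


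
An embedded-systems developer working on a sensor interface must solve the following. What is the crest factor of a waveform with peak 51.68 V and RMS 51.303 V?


Crest factor is the ratio of peak to RMS:
CF = V_peak / V_rms
   = 51.68 / 51.303
   = 1.0073

1.0073


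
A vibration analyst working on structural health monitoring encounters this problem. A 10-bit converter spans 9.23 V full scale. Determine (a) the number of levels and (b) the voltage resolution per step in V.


Step 1 — number of quantization levels:
L = 2^N = 2^10 = 1024

Step 2 — LSB step size:
delta = Vfs / L
      = 9.23 / 1024
      = 0.00901367 V

Levels = 1024; step size = 0.00901367 V


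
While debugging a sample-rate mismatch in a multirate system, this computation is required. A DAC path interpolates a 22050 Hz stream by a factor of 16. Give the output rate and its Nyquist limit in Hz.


Step 1 — output sample rate after interpolation by L:
fs_out = L * fs_in = 16 * 22050 = 352800 Hz

Step 2 — Nyquist frequency of the output stream:
f_Nyq = fs_out / 2 = 352800 / 2 = 176400.0 Hz

fs_out = 352800 Hz; f_Nyquist = 176400.0 Hz


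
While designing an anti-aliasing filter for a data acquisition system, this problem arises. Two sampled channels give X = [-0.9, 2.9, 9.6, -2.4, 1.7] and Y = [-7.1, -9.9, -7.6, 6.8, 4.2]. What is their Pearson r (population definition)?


Pearson correlation coefficient (population):
r = cov(X,Y) / (std(X) * std(Y))
Mean X = 2.18, Mean Y = -2.72
Cov(X,Y) = -14.9624
Std(X) = 4.153745, Std(Y) = 6.827415
r = -0.5276

-0.5276


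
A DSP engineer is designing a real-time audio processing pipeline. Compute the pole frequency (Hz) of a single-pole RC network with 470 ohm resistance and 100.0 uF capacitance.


Cutoff frequency of a first-order RC filter:
fc = 1 / (2 * pi * R * C)
C = 100.0 uF = 0.0001 F
fc = 1 / (2 * pi * 470 * 0.0001)
   = 1 / 0.29530970943744
   = 3.386275 Hz

3.386275 Hz


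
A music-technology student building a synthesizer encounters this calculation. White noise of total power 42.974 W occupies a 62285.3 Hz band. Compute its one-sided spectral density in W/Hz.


Power spectral density:
PSD = P / BW
    = 42.974 / 62285.3
    = 0.00068995 W/Hz

0.00068995 W/Hz


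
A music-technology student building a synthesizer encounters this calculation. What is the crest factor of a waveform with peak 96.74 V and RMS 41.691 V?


Crest factor is the ratio of peak to RMS:
CF = V_peak / V_rms
   = 96.74 / 41.691
   = 2.3204

2.3204


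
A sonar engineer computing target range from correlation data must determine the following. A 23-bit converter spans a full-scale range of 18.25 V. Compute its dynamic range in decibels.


Dynamic range from full-scale to LSB:
V_min = V_max / 2^bits = 18.25 / 2^23
DR = 20 * log10(V_max / V_min)
   = 20 * log10(2^23)
   = 20 * 23 * log10(2)
   = 138.47 dB

138.47 dB


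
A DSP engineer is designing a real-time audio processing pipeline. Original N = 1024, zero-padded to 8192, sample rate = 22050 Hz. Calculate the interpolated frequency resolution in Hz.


Frequency resolution after zero-padding:
N_padded = 1024 * 8 = 8192
df = fs / N_padded
   = 22050 / 8192
   = 2.6917 Hz

2.6917 Hz


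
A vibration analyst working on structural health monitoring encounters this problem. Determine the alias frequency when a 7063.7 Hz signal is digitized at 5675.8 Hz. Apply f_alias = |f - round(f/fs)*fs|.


Compute the nearest integer multiple of fs to the signal:
n = round(7063.7 / 5675.8) = 1
f_alias = |7063.7 - 1 * 5675.8|
        = |7063.7 - 5675.8|
        = 1387.9 Hz

1387.9


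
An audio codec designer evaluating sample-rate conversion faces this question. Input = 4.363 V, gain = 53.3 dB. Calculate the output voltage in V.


Output voltage from dB gain:
V_out = V_in * 10^(gain_dB / 20)
      = 4.363 * 10^(53.3 / 20)
      = 4.363 * 462.381021
      = 2017.3684 V

2017.3684 V


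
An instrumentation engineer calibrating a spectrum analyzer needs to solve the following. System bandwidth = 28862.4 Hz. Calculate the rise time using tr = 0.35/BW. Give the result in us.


Rise time from bandwidth relationship:
tr = 0.35 / BW
   = 0.35 / 28862.4
   = 1.212650369e-05 s
   = 12.1265 us

12.1265 us


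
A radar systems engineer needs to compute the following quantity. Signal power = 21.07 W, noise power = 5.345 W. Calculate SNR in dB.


SNR in decibels:
SNR = 10 * log10(Ps / Pn)
    = 10 * log10(21.07 / 5.345)
    = 10 * log10(3.942)
    = 10 * 0.5957
    = 5.96 dB

5.96 dB


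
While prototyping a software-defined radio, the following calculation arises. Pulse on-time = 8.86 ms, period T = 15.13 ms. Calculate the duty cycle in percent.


Duty cycle as a percentage:
DC = (t_on / T) * 100
   = (8.86 / 15.13) * 100
   = 0.585592 * 100
   = 58.56 %

58.56 %


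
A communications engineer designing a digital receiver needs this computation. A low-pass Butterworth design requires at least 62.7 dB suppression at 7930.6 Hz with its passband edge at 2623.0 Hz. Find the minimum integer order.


Butterworth filter order formula:
n = log10(10^(A/10) - 1) / (2 * log10(f_stop/f_pass))
10^(62.7/10) - 1 = 1862086.1367
f_stop/f_pass = 7930.6 / 2623.0 = 3.0235
n = 6.5243 -> ceil = 7

7


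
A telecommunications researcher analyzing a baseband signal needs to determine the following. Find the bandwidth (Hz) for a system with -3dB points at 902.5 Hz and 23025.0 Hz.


Bandwidth is the difference of -3dB frequencies:
BW = f_high - f_low
   = 23025.0 - 902.5
   = 22122.5 Hz

22122.5 Hz


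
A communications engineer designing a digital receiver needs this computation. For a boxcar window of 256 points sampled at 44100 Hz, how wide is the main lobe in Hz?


Main lobe width for a rectangular window:
Width = 2 * fs / N
      = 2 * 44100 / 256
      = 88200 / 256
      = 344.531 Hz

344.531 Hz


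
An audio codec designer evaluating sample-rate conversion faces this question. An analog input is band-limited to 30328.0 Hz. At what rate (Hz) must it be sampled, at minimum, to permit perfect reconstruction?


The Nyquist rate is twice the maximum frequency component.
fs_min = 2 * fmax
      = 2 * 30328.0
      = 60656.0 Hz

60656.0


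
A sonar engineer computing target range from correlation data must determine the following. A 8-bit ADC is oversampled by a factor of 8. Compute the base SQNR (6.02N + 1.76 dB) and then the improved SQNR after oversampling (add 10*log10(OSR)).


Step 1 — baseline SQNR at Nyquist:
SQNR_base = 6.02*N + 1.76
          = 6.02*8 + 1.76
          = 49.92 dB

Step 2 — oversampling processing gain:
G = 10*log10(OSR) = 10*log10(8) = 9.03 dB

Step 3 — total:
SQNR_total = 49.92 + 9.03 = 58.95 dB

Base SQNR = 49.92 dB; oversampled SQNR = 58.95 dB


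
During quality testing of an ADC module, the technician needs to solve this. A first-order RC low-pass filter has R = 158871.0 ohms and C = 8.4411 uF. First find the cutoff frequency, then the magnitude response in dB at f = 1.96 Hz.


Step 1 — cutoff frequency:
fc = 1 / (2*pi*R*C)
C = 8.4411 uF = 8.4411e-06 F
fc = 1 / (2*pi*158871.0*8.4411e-06)
   = 0.11868 Hz

Step 2 — magnitude at f = 1.96 Hz:
|H(f)| = 1 / sqrt(1 + (f/fc)^2)
f/fc = 1.96 / 0.11868 = 16.514998
|H| = 1 / sqrt(1 + 272.745159) = 0.0604403
|H|_dB = 20*log10(0.0604403) = -24.37 dB

fc = 0.11868 Hz; |H(1.96 Hz)| = -24.37 dB


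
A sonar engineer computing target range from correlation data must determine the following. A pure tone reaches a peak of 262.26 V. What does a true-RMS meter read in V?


RMS voltage for a sinusoidal waveform:
V_rms = V_peak / sqrt(2)
      = 262.26 / 1.414214
      = 185.446 V

185.446 V


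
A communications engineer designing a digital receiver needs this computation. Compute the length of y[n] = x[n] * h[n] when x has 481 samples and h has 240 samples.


Linear convolution output length:
L = N + M - 1
  = 481 + 240 - 1
  = 720 samples

720


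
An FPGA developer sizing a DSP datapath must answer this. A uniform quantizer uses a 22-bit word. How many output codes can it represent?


Number of quantization levels = 2^N
= 2^22
= 4194304

4194304


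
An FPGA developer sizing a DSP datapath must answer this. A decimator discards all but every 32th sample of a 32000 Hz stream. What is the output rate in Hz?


Decimation reduces the sample rate:
fs_out = fs_in / M
       = 32000 / 32
       = 1000.0 Hz

1000.0 Hz


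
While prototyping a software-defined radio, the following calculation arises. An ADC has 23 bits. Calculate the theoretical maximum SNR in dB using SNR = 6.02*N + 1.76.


Theoretical SNR for a full-scale sinusoid:
SNR = 6.02 * N + 1.76
    = 6.02 * 23 + 1.76
    = 138.46 + 1.76
    = 140.22 dB

140.22 dB


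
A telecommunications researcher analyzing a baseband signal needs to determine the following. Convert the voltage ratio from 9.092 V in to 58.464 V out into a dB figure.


Voltage gain in dB:
G = 20 * log10(Vout / Vin)
  = 20 * log10(58.464 / 9.092)
  = 20 * log10(6.430268)
  = 20 * 0.808229
  = 16.16 dB

16.16 dB


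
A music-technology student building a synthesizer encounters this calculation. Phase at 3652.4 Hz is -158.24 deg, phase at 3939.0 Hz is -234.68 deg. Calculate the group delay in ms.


Group delay from phase difference:
tau = -d(phi)/d(omega)
d(phi) = -76.44 deg = -1.33413 rad
d(omega) = 2*pi*(3939.0 - 3652.4) = 1800.7609 rad/s
tau = -(-1.33413) / 1800.7609
    = 0.7409 ms

0.7409 ms


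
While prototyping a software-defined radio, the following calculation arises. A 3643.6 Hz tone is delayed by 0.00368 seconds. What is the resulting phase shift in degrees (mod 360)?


Phase shift from frequency and time delay:
phi = 360 * f * t_delay
    = 360 * 3643.6 * 0.00368
    = 4827.04 degrees
    mod 360 = 147.04 degrees

147.04 degrees


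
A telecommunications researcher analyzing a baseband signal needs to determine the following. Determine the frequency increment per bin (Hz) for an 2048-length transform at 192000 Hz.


DFT frequency resolution:
df = fs / N
   = 192000 / 2048
   = 93.75 Hz

93.75 Hz


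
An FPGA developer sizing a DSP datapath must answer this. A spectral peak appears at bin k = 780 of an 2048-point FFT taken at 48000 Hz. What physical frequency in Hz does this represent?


Frequency of DFT bin k:
f_k = k * fs / N
    = 780 * 48000 / 2048
    = 37440000 / 2048
    = 18281.25 Hz

18281.25 Hz


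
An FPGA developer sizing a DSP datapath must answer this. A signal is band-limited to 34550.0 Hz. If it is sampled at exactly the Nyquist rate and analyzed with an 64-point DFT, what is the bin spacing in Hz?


Step 1 — Nyquist sampling rate:
fs = 2 * fmax = 2 * 34550.0 = 69100.0 Hz

Step 2 — DFT bin spacing:
df = fs / N = 69100.0 / 64 = 1079.6875 Hz

1079.6875 Hz


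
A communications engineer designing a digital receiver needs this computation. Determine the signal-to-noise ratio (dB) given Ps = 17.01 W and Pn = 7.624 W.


SNR in decibels:
SNR = 10 * log10(Ps / Pn)
    = 10 * log10(17.01 / 7.624)
    = 10 * log10(2.2311)
    = 10 * 0.3485
    = 3.49 dB

3.49 dB


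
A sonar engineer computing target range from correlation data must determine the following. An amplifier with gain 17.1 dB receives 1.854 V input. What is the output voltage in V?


Output voltage from dB gain:
V_out = V_in * 10^(gain_dB / 20)
      = 1.854 * 10^(17.1 / 20)
      = 1.854 * 7.161434
      = 13.2773 V

13.2773 V


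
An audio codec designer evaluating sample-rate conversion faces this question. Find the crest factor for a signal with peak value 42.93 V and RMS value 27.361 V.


Crest factor is the ratio of peak to RMS:
CF = V_peak / V_rms
   = 42.93 / 27.361
   = 1.569

1.569


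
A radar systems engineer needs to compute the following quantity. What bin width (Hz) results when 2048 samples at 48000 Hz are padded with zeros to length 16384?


Frequency resolution after zero-padding:
N_padded = 2048 * 8 = 16384
df = fs / N_padded
   = 48000 / 16384
   = 2.9297 Hz

2.9297 Hz


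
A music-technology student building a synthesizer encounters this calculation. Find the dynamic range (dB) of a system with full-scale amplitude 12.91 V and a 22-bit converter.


Dynamic range from full-scale to LSB:
V_min = V_max / 2^bits = 12.91 / 2^22
DR = 20 * log10(V_max / V_min)
   = 20 * log10(2^22)
   = 20 * 22 * log10(2)
   = 132.45 dB

132.45 dB


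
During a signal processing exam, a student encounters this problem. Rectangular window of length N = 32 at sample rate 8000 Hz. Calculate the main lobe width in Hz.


Main lobe width for a rectangular window:
Width = 2 * fs / N
      = 2 * 8000 / 32
      = 16000 / 32
      = 500.0 Hz

500.0 Hz


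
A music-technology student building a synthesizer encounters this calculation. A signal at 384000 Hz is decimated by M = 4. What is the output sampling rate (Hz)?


Decimation reduces the sample rate:
fs_out = fs_in / M
       = 384000 / 4
       = 96000.0 Hz

96000.0 Hz


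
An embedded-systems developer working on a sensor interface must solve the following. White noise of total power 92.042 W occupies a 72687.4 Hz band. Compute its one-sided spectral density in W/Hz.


Power spectral density:
PSD = P / BW
    = 92.042 / 72687.4
    = 0.00126627 W/Hz

0.00126627 W/Hz


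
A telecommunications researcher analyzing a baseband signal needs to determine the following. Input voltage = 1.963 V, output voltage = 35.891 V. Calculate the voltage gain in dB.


Voltage gain in dB:
G = 20 * log10(Vout / Vin)
  = 20 * log10(35.891 / 1.963)
  = 20 * log10(18.283749)
  = 20 * 1.262065
  = 25.24 dB

25.24 dB


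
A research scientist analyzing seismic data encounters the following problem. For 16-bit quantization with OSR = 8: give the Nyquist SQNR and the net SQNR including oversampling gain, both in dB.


Step 1 — baseline SQNR at Nyquist:
SQNR_base = 6.02*N + 1.76
          = 6.02*16 + 1.76
          = 98.08 dB

Step 2 — oversampling processing gain:
G = 10*log10(OSR) = 10*log10(8) = 9.03 dB

Step 3 — total:
SQNR_total = 98.08 + 9.03 = 107.11 dB

Base SQNR = 98.08 dB; oversampled SQNR = 107.11 dB


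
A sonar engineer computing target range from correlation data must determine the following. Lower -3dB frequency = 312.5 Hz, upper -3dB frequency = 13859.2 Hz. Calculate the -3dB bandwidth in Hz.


Bandwidth is the difference of -3dB frequencies:
BW = f_high - f_low
   = 13859.2 - 312.5
   = 13546.7 Hz

13546.7 Hz


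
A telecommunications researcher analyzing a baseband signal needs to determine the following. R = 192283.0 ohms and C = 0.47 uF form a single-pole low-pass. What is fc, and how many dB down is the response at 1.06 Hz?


Step 1 — cutoff frequency:
fc = 1 / (2*pi*R*C)
C = 0.47 uF = 4.7e-07 F
fc = 1 / (2*pi*192283.0*4.7e-07)
   = 1.76109 Hz

Step 2 — magnitude at f = 1.06 Hz:
|H(f)| = 1 / sqrt(1 + (f/fc)^2)
f/fc = 1.06 / 1.76109 = 0.6019
|H| = 1 / sqrt(1 + 0.362284) = 0.8567738
|H|_dB = 20*log10(0.8567738) = -1.34 dB

fc = 1.76109 Hz; |H(1.06 Hz)| = -1.34 dB


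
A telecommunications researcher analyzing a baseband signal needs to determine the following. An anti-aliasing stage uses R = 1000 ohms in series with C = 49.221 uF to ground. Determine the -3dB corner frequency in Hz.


Cutoff frequency of a first-order RC filter:
fc = 1 / (2 * pi * R * C)
C = 49.221 uF = 4.9221e-05 F
fc = 1 / (2 * pi * 1000 * 4.9221e-05)
   = 1 / 0.30926466400469
   = 3.233476 Hz

3.233476 Hz


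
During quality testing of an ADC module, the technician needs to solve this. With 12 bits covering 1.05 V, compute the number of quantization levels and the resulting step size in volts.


Step 1 — number of quantization levels:
L = 2^N = 2^12 = 4096

Step 2 — LSB step size:
delta = Vfs / L
      = 1.05 / 4096
      = 0.00025635 V

Levels = 4096; step size = 0.00025635 V


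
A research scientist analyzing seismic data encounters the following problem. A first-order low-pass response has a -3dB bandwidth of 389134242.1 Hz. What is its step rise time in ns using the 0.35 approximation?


Rise time from bandwidth relationship:
tr = 0.35 / BW
   = 0.35 / 389134242.1
   = 8.994325406e-10 s
   = 0.8994 ns

0.8994 ns


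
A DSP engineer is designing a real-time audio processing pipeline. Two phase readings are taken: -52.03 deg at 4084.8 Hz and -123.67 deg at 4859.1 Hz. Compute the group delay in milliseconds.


Group delay from phase difference:
tau = -d(phi)/d(omega)
d(phi) = -71.64 deg = -1.250354 rad
d(omega) = 2*pi*(4859.1 - 4084.8) = 4865.0704 rad/s
tau = -(-1.250354) / 4865.0704
    = 0.257 ms

0.257 ms


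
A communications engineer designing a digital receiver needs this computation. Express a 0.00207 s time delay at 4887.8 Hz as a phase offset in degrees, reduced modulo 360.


Phase shift from frequency and time delay:
phi = 360 * f * t_delay
    = 360 * 4887.8 * 0.00207
    = 3642.39 degrees
    mod 360 = 42.39 degrees

42.39 degrees


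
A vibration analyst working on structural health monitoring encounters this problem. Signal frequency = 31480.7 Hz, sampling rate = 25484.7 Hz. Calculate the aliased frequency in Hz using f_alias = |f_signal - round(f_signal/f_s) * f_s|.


Compute the nearest integer multiple of fs to the signal:
n = round(31480.7 / 25484.7) = 1
f_alias = |31480.7 - 1 * 25484.7|
        = |31480.7 - 25484.7|
        = 5996.0 Hz

5996.0


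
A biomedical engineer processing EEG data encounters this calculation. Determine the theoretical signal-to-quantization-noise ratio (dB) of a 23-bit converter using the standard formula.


Theoretical SNR for a full-scale sinusoid:
SNR = 6.02 * N + 1.76
    = 6.02 * 23 + 1.76
    = 138.46 + 1.76
    = 140.22 dB

140.22 dB


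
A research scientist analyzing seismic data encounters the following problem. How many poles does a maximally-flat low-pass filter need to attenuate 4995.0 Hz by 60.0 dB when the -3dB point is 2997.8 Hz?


Butterworth filter order formula:
n = log10(10^(A/10) - 1) / (2 * log10(f_stop/f_pass))
10^(60.0/10) - 1 = 999999.0
f_stop/f_pass = 4995.0 / 2997.8 = 1.6662
n = 13.5298 -> ceil = 14

14


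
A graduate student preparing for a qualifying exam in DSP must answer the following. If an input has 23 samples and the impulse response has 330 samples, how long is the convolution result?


Linear convolution output length:
L = N + M - 1
  = 23 + 330 - 1
  = 352 samples

352


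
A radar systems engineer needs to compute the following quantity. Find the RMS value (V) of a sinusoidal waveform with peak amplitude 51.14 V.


RMS voltage for a sinusoidal waveform:
V_rms = V_peak / sqrt(2)
      = 51.14 / 1.414214
      = 36.161 V

36.161 V


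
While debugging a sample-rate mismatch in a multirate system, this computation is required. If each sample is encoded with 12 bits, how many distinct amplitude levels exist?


Number of quantization levels = 2^N
= 2^12
= 4096

4096


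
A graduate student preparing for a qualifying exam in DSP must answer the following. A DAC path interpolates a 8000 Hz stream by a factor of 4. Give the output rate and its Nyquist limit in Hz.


Step 1 — output sample rate after interpolation by L:
fs_out = L * fs_in = 4 * 8000 = 32000 Hz

Step 2 — Nyquist frequency of the output stream:
f_Nyq = fs_out / 2 = 32000 / 2 = 16000.0 Hz

fs_out = 32000 Hz; f_Nyquist = 16000.0 Hz


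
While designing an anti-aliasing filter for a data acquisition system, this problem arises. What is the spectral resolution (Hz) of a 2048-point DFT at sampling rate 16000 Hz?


DFT frequency resolution:
df = fs / N
   = 16000 / 2048
   = 7.8125 Hz

7.8125 Hz


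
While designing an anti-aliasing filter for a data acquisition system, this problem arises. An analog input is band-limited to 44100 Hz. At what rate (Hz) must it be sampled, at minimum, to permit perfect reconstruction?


The Nyquist rate is twice the maximum frequency component.
fs_min = 2 * fmax
      = 2 * 44100
      = 88200 Hz

88200


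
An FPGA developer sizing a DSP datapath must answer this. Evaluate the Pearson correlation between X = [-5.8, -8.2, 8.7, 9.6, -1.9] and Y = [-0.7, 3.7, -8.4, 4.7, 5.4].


Pearson correlation coefficient (population):
r = cov(X,Y) / (std(X) * std(Y))
Mean X = 0.48, Mean Y = 0.94
Cov(X,Y) = -13.3512
Std(X) = 7.364618, Std(Y) = 5.129756
r = -0.3534

-0.3534


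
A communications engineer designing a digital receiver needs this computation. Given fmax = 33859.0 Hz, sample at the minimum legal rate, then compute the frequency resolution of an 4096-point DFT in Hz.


Step 1 — Nyquist sampling rate:
fs = 2 * fmax = 2 * 33859.0 = 67718.0 Hz

Step 2 — DFT bin spacing:
df = fs / N = 67718.0 / 4096 = 16.5327 Hz

16.5327 Hz


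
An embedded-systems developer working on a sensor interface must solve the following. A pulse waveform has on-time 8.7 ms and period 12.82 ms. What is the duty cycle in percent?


Duty cycle as a percentage:
DC = (t_on / T) * 100
   = (8.7 / 12.82) * 100
   = 0.678627 * 100
   = 67.86 %

67.86 %


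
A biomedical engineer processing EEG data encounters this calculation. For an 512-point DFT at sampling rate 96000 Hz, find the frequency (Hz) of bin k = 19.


Frequency of DFT bin k:
f_k = k * fs / N
    = 19 * 96000 / 512
    = 1824000 / 512
    = 3562.5 Hz

3562.5 Hz


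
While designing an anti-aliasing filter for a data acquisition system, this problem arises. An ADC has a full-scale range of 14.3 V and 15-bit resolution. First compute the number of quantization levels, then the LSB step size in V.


Step 1 — number of quantization levels:
L = 2^N = 2^15 = 32768

Step 2 — LSB step size:
delta = Vfs / L
      = 14.3 / 32768
      = 0.0004364 V

Levels = 32768; step size = 0.0004364 V


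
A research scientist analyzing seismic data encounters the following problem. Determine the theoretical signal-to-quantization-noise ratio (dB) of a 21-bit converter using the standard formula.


Theoretical SNR for a full-scale sinusoid:
SNR = 6.02 * N + 1.76
    = 6.02 * 21 + 1.76
    = 126.42 + 1.76
    = 128.18 dB

128.18 dB


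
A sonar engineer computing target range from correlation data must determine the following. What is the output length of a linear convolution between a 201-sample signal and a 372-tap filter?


Linear convolution output length:
L = N + M - 1
  = 201 + 372 - 1
  = 572 samples

572


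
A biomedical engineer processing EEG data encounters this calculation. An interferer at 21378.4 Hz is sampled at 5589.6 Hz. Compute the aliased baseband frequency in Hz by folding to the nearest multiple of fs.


Compute the nearest integer multiple of fs to the signal:
n = round(21378.4 / 5589.6) = 4
f_alias = |21378.4 - 4 * 5589.6|
        = |21378.4 - 22358.4|
        = 980.0 Hz

980.0


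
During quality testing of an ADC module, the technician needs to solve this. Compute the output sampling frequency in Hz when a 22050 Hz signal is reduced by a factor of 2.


Decimation reduces the sample rate:
fs_out = fs_in / M
       = 22050 / 2
       = 11025.0 Hz

11025.0 Hz


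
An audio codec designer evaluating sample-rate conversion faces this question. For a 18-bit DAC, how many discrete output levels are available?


Number of quantization levels = 2^N
= 2^18
= 262144

262144


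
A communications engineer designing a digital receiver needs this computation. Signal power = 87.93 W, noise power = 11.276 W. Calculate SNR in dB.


SNR in decibels:
SNR = 10 * log10(Ps / Pn)
    = 10 * log10(87.93 / 11.276)
    = 10 * log10(7.798)
    = 10 * 0.892
    = 8.92 dB

8.92 dB


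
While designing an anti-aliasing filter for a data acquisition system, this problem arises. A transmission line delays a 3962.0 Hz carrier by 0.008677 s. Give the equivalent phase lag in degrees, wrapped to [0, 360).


Phase shift from frequency and time delay:
phi = 360 * f * t_delay
    = 360 * 3962.0 * 0.008677
    = 12376.18 degrees
    mod 360 = 136.18 degrees

136.18 degrees
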